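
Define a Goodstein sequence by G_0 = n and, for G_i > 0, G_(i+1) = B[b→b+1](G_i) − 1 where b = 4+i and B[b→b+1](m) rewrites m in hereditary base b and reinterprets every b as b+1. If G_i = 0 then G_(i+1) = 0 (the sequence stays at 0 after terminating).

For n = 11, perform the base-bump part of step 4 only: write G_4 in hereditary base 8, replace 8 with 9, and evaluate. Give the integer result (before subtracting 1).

G_0=11  [base 4] 2·4 + 3  →[4↦5]→  2·5 + 3 = 13  −1 ⇒ G_1=12
G_1=12  [base 5] 2·5 + 2  →[5↦6]→  2·6 + 2 = 14  −1 ⇒ G_2=13
G_2=13  [base 6] 2·6 + 1  →[6↦7]→  2·7 + 1 = 15  −1 ⇒ G_3=14
G_3=14  [base 7] 2·7  →[7↦8]→  2·8 = 16  −1 ⇒ G_4=15
G_4=15  [base 8] 8 + 7  →[8↦9]→  9 + 7 = 16  −1 ⇒ G_5=15

16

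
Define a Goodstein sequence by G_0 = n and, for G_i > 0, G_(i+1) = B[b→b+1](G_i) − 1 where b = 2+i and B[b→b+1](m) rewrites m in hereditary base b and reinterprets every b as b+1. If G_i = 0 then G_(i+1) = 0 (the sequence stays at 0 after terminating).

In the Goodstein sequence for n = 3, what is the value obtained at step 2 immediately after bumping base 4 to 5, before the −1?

3

step 0: 3 = 2 + 1; sub 3 for 2: 3 + 1; = 4; G_1 = 4−1 = 3
step 1: 3 = 3; sub 4 for 3: 4; = 4; G_2 = 4−1 = 3
step 2: 3 = 3; sub 5 for 4: 3; = 3; G_3 = 3−1 = 2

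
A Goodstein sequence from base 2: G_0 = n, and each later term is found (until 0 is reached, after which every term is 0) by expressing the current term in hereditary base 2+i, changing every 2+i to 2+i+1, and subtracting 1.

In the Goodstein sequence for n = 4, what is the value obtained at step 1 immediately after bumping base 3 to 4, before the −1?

(0) 4|_2 = 2^2 ↦ 3^3|_3 = 27 ⇒ 26
(1) 26|_3 = 2·3^2 + 2·3 + 2 ↦ 2·4^2 + 2·4 + 2|_4 = 42 ⇒ 41

42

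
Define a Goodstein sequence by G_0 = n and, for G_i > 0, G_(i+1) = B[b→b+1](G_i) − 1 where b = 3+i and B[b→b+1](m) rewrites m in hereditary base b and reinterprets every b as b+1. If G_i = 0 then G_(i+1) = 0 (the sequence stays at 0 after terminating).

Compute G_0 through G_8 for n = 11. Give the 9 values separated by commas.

11, 17, 25, 35, 39, 43, 47, 51, 55

(0) 11|_3 = 3^2 + 2 ↦ 4^2 + 2|_4 = 18 ⇒ 17
(1) 17|_4 = 4^2 + 1 ↦ 5^2 + 1|_5 = 26 ⇒ 25
(2) 25|_5 = 5^2 ↦ 6^2|_6 = 36 ⇒ 35
(3) 35|_6 = 5·6 + 5 ↦ 5·7 + 5|_7 = 40 ⇒ 39
(4) 39|_7 = 5·7 + 4 ↦ 5·8 + 4|_8 = 44 ⇒ 43
(5) 43|_8 = 5·8 + 3 ↦ 5·9 + 3|_9 = 48 ⇒ 47
(6) 47|_9 = 5·9 + 2 ↦ 5·10 + 2|_10 = 52 ⇒ 51
(7) 51|_10 = 5·10 + 1 ↦ 5·11 + 1|_11 = 56 ⇒ 55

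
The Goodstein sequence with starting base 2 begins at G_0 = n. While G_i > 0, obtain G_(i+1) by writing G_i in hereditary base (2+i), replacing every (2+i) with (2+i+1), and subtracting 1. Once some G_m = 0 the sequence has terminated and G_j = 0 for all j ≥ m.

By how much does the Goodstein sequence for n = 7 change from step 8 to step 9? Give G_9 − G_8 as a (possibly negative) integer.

72273438

[0] 7 ≡ 2^2 + 2 + 1 (base 2). Lift 3: 31. −1: 30.
[1] 30 ≡ 3^3 + 3 (base 3). Lift 4: 260. −1: 259.
[2] 259 ≡ 4^4 + 3 (base 4). Lift 5: 3128. −1: 3127.
[3] 3127 ≡ 5^5 + 2 (base 5). Lift 6: 46658. −1: 46657.
[4] 46657 ≡ 6^6 + 1 (base 6). Lift 7: 823544. −1: 823543.
[5] 823543 ≡ 7^7 (base 7). Lift 8: 16777216. −1: 16777215.
[6] 16777215 ≡ 7·8^7 + 7·8^6 + 7·8^5 + 7·8^4 + 7·8^3 + 7·8^2 + 7·8 + 7 (base 8). Lift 9: 37665880. −1: 37665879.
[7] 37665879 ≡ 7·9^7 + 7·9^6 + 7·9^5 + 7·9^4 + 7·9^3 + 7·9^2 + 7·9 + 6 (base 9). Lift 10: 77777776. −1: 77777775.
[8] 77777775 ≡ 7·10^7 + 7·10^6 + 7·10^5 + 7·10^4 + 7·10^3 + 7·10^2 + 7·10 + 5 (base 10). Lift 11: 150051214. −1: 150051213.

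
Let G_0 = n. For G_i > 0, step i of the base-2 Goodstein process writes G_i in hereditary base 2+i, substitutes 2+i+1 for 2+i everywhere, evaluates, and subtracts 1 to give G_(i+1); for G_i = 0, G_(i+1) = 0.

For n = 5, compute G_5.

G_0 = 5. HB_2(5) = 2^2 + 1. Bump = 28. G_1 = 27.
G_1 = 27. HB_3(27) = 3^3. Bump = 256. G_2 = 255.
G_2 = 255. HB_4(255) = 3·4^3 + 3·4^2 + 3·4 + 3. Bump = 468. G_3 = 467.
G_3 = 467. HB_5(467) = 3·5^3 + 3·5^2 + 3·5 + 2. Bump = 776. G_4 = 775.
G_4 = 775. HB_6(775) = 3·6^3 + 3·6^2 + 3·6 + 1. Bump = 1198. G_5 = 1197.

1197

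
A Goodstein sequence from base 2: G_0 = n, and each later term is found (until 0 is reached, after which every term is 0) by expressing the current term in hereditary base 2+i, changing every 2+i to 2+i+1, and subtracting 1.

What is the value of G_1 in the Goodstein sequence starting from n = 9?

81

base 2: 9 = 2^(2 + 1) + 1; at 3: 3^(3 + 1) + 1 = 82; next = 81
base 3: 81 = 3^(3 + 1); at 4: 4^(4 + 1) = 1024; next = 1023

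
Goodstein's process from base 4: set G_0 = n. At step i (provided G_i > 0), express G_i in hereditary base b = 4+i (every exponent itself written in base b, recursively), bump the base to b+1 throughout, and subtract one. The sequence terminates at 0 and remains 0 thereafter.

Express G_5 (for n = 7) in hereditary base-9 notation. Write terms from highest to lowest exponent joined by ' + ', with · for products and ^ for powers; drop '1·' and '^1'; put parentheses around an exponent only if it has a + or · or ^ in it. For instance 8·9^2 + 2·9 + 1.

G_0=7  [base 4] 4 + 3  →[4↦5]→  5 + 3 = 8  −1 ⇒ G_1=7
G_1=7  [base 5] 5 + 2  →[5↦6]→  6 + 2 = 8  −1 ⇒ G_2=7
G_2=7  [base 6] 6 + 1  →[6↦7]→  7 + 1 = 8  −1 ⇒ G_3=7
G_3=7  [base 7] 7  →[7↦8]→  8 = 8  −1 ⇒ G_4=7
G_4=7  [base 8] 7  →[8↦9]→  7 = 7  −1 ⇒ G_5=6
G_5=6  [base 9] 6  →[9↦10]→  6 = 6  −1 ⇒ G_6=5

6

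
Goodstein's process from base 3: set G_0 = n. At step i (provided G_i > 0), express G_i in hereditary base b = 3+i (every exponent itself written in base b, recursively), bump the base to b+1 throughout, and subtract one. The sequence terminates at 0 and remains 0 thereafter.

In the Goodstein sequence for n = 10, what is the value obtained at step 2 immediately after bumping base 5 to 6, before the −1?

G_0=10  [base 3] 3^2 + 1  →[3↦4]→  4^2 + 1 = 17  −1 ⇒ G_1=16
G_1=16  [base 4] 4^2  →[4↦5]→  5^2 = 25  −1 ⇒ G_2=24

28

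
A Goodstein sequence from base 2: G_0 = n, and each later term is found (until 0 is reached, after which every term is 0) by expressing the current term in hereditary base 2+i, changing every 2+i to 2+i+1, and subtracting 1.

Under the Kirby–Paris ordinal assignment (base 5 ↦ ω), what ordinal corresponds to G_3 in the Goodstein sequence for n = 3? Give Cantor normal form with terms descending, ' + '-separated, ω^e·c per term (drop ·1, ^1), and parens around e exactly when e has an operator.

2

i=0: 3 = 2 + 1 (b=2); 2→3: 3 + 1 = 4; 4−1 = 3
i=1: 3 = 3 (b=3); 3→4: 4 = 4; 4−1 = 3
i=2: 3 = 3 (b=4); 4→5: 3 = 3; 3−1 = 2
i=3: 2 = 2 (b=5); 5→6: 2 = 2; 2−1 = 1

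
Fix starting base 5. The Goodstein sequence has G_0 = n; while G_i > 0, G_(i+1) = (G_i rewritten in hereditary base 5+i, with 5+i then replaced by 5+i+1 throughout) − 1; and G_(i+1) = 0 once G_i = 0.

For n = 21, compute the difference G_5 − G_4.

2

(0) 21|_5 = 4·5 + 1 ↦ 4·6 + 1|_6 = 25 ⇒ 24
(1) 24|_6 = 4·6 ↦ 4·7|_7 = 28 ⇒ 27
(2) 27|_7 = 3·7 + 6 ↦ 3·8 + 6|_8 = 30 ⇒ 29
(3) 29|_8 = 3·8 + 5 ↦ 3·9 + 5|_9 = 32 ⇒ 31
(4) 31|_9 = 3·9 + 4 ↦ 3·10 + 4|_10 = 34 ⇒ 33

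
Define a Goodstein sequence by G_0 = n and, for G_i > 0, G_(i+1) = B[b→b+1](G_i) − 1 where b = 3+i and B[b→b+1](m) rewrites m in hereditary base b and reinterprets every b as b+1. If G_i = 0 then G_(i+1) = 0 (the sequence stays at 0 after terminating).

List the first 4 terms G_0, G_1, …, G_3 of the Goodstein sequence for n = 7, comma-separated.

G_0 = 7. HB_3(7) = 2·3 + 1. Bump = 9. G_1 = 8.
G_1 = 8. HB_4(8) = 2·4. Bump = 10. G_2 = 9.
G_2 = 9. HB_5(9) = 5 + 4. Bump = 10. G_3 = 9.

7, 8, 9, 9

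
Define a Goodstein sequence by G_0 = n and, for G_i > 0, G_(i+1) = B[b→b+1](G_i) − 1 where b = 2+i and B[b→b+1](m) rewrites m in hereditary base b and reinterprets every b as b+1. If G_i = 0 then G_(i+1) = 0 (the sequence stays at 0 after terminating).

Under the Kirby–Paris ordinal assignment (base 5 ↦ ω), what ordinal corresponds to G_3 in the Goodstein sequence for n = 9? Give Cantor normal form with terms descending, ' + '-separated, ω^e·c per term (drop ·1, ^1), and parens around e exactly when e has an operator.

ω^ω·3 + ω^3·3 + ω^2·3 + ω·3 + 2

i=0: 9 = 2^(2 + 1) + 1 (b=2); 2→3: 3^(3 + 1) + 1 = 82; 82−1 = 81
i=1: 81 = 3^(3 + 1) (b=3); 3→4: 4^(4 + 1) = 1024; 1024−1 = 1023
i=2: 1023 = 3·4^4 + 3·4^3 + 3·4^2 + 3·4 + 3 (b=4); 4→5: 3·5^5 + 3·5^3 + 3·5^2 + 3·5 + 3 = 9843; 9843−1 = 9842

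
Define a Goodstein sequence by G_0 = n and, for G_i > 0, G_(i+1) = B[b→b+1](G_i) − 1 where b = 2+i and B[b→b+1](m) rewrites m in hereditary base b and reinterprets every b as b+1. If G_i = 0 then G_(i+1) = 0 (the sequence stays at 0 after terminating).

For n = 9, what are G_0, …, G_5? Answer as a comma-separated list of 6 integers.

G_0=9  [base 2] 2^(2 + 1) + 1  →[2↦3]→  3^(3 + 1) + 1 = 82  −1 ⇒ G_1=81
G_1=81  [base 3] 3^(3 + 1)  →[3↦4]→  4^(4 + 1) = 1024  −1 ⇒ G_2=1023
G_2=1023  [base 4] 3·4^4 + 3·4^3 + 3·4^2 + 3·4 + 3  →[4↦5]→  3·5^5 + 3·5^3 + 3·5^2 + 3·5 + 3 = 9843  −1 ⇒ G_3=9842
G_3=9842  [base 5] 3·5^5 + 3·5^3 + 3·5^2 + 3·5 + 2  →[5↦6]→  3·6^6 + 3·6^3 + 3·6^2 + 3·6 + 2 = 140744  −1 ⇒ G_4=140743
G_4=140743  [base 6] 3·6^6 + 3·6^3 + 3·6^2 + 3·6 + 1  →[6↦7]→  3·7^7 + 3·7^3 + 3·7^2 + 3·7 + 1 = 2471827  −1 ⇒ G_5=2471826

9, 81, 1023, 9842, 140743, 2471826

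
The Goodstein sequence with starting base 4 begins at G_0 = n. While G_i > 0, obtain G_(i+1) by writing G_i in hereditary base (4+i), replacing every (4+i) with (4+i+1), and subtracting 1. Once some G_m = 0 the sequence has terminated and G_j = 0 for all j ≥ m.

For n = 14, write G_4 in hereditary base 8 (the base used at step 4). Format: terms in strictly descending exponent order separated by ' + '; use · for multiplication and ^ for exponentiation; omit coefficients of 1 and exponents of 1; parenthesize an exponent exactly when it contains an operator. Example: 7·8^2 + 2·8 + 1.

(0) 14|_4 = 3·4 + 2 ↦ 3·5 + 2|_5 = 17 ⇒ 16
(1) 16|_5 = 3·5 + 1 ↦ 3·6 + 1|_6 = 19 ⇒ 18
(2) 18|_6 = 3·6 ↦ 3·7|_7 = 21 ⇒ 20
(3) 20|_7 = 2·7 + 6 ↦ 2·8 + 6|_8 = 22 ⇒ 21
(4) 21|_8 = 2·8 + 5 ↦ 2·9 + 5|_9 = 23 ⇒ 22

2·8 + 5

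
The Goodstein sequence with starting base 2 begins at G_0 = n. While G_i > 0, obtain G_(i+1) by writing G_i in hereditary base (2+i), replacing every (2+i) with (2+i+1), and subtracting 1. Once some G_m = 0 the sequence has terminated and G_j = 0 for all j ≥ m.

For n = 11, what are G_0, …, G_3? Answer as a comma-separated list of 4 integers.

11, 84, 1027, 15627

[0] 11 ≡ 2^(2 + 1) + 2 + 1 (base 2). Lift 3: 85. −1: 84.
[1] 84 ≡ 3^(3 + 1) + 3 (base 3). Lift 4: 1028. −1: 1027.
[2] 1027 ≡ 4^(4 + 1) + 3 (base 4). Lift 5: 15628. −1: 15627.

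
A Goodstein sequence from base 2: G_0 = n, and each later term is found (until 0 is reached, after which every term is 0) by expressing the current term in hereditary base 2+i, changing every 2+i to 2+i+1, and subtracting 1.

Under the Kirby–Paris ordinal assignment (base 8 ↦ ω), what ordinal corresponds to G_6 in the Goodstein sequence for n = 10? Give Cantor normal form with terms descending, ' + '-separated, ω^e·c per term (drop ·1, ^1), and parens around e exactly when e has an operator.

ω^ω·5 + ω^5·5 + ω^4·5 + ω^3·5 + ω^2·5 + ω·5 + 3

G_0 = 10. HB_2(10) = 2^(2 + 1) + 2. Bump = 84. G_1 = 83.
G_1 = 83. HB_3(83) = 3^(3 + 1) + 2. Bump = 1026. G_2 = 1025.
G_2 = 1025. HB_4(1025) = 4^(4 + 1) + 1. Bump = 15626. G_3 = 15625.
G_3 = 15625. HB_5(15625) = 5^(5 + 1). Bump = 279936. G_4 = 279935.
G_4 = 279935. HB_6(279935) = 5·6^6 + 5·6^5 + 5·6^4 + 5·6^3 + 5·6^2 + 5·6 + 5. Bump = 4215755. G_5 = 4215754.
G_5 = 4215754. HB_7(4215754) = 5·7^7 + 5·7^5 + 5·7^4 + 5·7^3 + 5·7^2 + 5·7 + 4. Bump = 84073324. G_6 = 84073323.
G_6 = 84073323. HB_8(84073323) = 5·8^8 + 5·8^5 + 5·8^4 + 5·8^3 + 5·8^2 + 5·8 + 3. Bump = 1937434593. G_7 = 1937434592.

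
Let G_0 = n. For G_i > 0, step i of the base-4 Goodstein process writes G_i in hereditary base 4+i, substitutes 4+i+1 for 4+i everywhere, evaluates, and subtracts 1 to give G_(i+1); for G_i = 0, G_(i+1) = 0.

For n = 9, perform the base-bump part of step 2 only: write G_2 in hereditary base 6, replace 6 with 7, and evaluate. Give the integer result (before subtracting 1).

12

i=0: 9 = 2·4 + 1 (b=4); 4→5: 2·5 + 1 = 11; 11−1 = 10
i=1: 10 = 2·5 (b=5); 5→6: 2·6 = 12; 12−1 = 11
i=2: 11 = 6 + 5 (b=6); 6→7: 7 + 5 = 12; 12−1 = 11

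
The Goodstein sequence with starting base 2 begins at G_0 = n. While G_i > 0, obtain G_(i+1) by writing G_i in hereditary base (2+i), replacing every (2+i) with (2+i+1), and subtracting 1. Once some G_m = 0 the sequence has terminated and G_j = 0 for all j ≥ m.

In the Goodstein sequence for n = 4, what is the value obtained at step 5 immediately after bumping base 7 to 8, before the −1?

4 —HB2→ 2^2 —bump→ 3^3 = 27 —(−1)→ 26
26 —HB3→ 2·3^2 + 2·3 + 2 —bump→ 2·4^2 + 2·4 + 2 = 42 —(−1)→ 41
41 —HB4→ 2·4^2 + 2·4 + 1 —bump→ 2·5^2 + 2·5 + 1 = 61 —(−1)→ 60
60 —HB5→ 2·5^2 + 2·5 —bump→ 2·6^2 + 2·6 = 84 —(−1)→ 83
83 —HB6→ 2·6^2 + 6 + 5 —bump→ 2·7^2 + 7 + 5 = 110 —(−1)→ 109
109 —HB7→ 2·7^2 + 7 + 4 —bump→ 2·8^2 + 8 + 4 = 140 —(−1)→ 139

140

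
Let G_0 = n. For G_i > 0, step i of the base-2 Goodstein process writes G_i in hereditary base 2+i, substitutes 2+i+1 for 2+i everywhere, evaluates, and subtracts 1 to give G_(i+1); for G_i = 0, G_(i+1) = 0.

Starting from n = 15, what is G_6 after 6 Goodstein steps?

G_0=15  [base 2] 2^(2 + 1) + 2^2 + 2 + 1  →[2↦3]→  3^(3 + 1) + 3^3 + 3 + 1 = 112  −1 ⇒ G_1=111
G_1=111  [base 3] 3^(3 + 1) + 3^3 + 3  →[3↦4]→  4^(4 + 1) + 4^4 + 4 = 1284  −1 ⇒ G_2=1283
G_2=1283  [base 4] 4^(4 + 1) + 4^4 + 3  →[4↦5]→  5^(5 + 1) + 5^5 + 3 = 18753  −1 ⇒ G_3=18752
G_3=18752  [base 5] 5^(5 + 1) + 5^5 + 2  →[5↦6]→  6^(6 + 1) + 6^6 + 2 = 326594  −1 ⇒ G_4=326593
G_4=326593  [base 6] 6^(6 + 1) + 6^6 + 1  →[6↦7]→  7^(7 + 1) + 7^7 + 1 = 6588345  −1 ⇒ G_5=6588344
G_5=6588344  [base 7] 7^(7 + 1) + 7^7  →[7↦8]→  8^(8 + 1) + 8^8 = 150994944  −1 ⇒ G_6=150994943
G_6=150994943  [base 8] 8^(8 + 1) + 7·8^7 + 7·8^6 + 7·8^5 + 7·8^4 + 7·8^3 + 7·8^2 + 7·8 + 7  →[8↦9]→  9^(9 + 1) + 7·9^7 + 7·9^6 + 7·9^5 + 7·9^4 + 7·9^3 + 7·9^2 + 7·9 + 7 = 3524450281  −1 ⇒ G_7=3524450280

150994943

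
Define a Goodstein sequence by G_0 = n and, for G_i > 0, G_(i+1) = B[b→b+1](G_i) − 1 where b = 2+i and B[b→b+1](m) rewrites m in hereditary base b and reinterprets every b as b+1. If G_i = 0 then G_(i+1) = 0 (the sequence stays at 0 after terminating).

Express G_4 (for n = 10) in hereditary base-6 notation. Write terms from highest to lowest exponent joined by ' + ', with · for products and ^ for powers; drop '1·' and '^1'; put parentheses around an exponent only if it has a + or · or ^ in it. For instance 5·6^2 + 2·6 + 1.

step 0: 10 = 2^(2 + 1) + 2; sub 3 for 2: 3^(3 + 1) + 3; = 84; G_1 = 84−1 = 83
step 1: 83 = 3^(3 + 1) + 2; sub 4 for 3: 4^(4 + 1) + 2; = 1026; G_2 = 1026−1 = 1025
step 2: 1025 = 4^(4 + 1) + 1; sub 5 for 4: 5^(5 + 1) + 1; = 15626; G_3 = 15626−1 = 15625
step 3: 15625 = 5^(5 + 1); sub 6 for 5: 6^(6 + 1); = 279936; G_4 = 279936−1 = 279935
step 4: 279935 = 5·6^6 + 5·6^5 + 5·6^4 + 5·6^3 + 5·6^2 + 5·6 + 5; sub 7 for 6: 5·7^7 + 5·7^5 + 5·7^4 + 5·7^3 + 5·7^2 + 5·7 + 5; = 4215755; G_5 = 4215755−1 = 4215754

5·6^6 + 5·6^5 + 5·6^4 + 5·6^3 + 5·6^2 + 5·6 + 5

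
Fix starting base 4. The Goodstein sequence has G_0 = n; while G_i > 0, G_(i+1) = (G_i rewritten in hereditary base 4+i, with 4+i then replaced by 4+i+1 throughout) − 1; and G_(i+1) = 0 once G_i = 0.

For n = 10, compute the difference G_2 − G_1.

1

10 —HB4→ 2·4 + 2 —bump→ 2·5 + 2 = 12 —(−1)→ 11
11 —HB5→ 2·5 + 1 —bump→ 2·6 + 1 = 13 —(−1)→ 12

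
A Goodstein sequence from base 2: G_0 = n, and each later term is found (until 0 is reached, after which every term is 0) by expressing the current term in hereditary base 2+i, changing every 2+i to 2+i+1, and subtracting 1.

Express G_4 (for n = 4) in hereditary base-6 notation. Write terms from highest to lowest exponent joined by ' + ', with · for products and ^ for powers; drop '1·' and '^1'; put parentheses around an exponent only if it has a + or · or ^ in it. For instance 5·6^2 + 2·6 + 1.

G_0 = 4. HB_2(4) = 2^2. Bump = 27. G_1 = 26.
G_1 = 26. HB_3(26) = 2·3^2 + 2·3 + 2. Bump = 42. G_2 = 41.
G_2 = 41. HB_4(41) = 2·4^2 + 2·4 + 1. Bump = 61. G_3 = 60.
G_3 = 60. HB_5(60) = 2·5^2 + 2·5. Bump = 84. G_4 = 83.

2·6^2 + 6 + 5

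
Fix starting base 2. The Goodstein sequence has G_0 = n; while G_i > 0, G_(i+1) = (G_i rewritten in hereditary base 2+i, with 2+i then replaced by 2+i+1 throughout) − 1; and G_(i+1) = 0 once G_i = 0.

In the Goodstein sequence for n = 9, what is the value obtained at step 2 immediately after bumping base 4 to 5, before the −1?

base 2: 9 = 2^(2 + 1) + 1; at 3: 3^(3 + 1) + 1 = 82; next = 81
base 3: 81 = 3^(3 + 1); at 4: 4^(4 + 1) = 1024; next = 1023

9843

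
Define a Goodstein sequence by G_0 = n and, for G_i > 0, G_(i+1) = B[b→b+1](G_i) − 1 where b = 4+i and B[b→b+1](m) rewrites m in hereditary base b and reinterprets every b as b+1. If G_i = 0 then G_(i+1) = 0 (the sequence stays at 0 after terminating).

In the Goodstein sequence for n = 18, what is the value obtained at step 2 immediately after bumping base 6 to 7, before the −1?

49

G_0=18  [base 4] 4^2 + 2  →[4↦5]→  5^2 + 2 = 27  −1 ⇒ G_1=26
G_1=26  [base 5] 5^2 + 1  →[5↦6]→  6^2 + 1 = 37  −1 ⇒ G_2=36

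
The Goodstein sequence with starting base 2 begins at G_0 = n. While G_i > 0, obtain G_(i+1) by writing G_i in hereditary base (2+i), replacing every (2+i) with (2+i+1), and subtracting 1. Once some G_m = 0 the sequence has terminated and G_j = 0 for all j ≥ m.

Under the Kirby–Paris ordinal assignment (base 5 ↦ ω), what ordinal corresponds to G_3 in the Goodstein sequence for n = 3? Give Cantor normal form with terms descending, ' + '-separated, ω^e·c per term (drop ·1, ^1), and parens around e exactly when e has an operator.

2

base 2: 3 = 2 + 1; at 3: 3 + 1 = 4; next = 3
base 3: 3 = 3; at 4: 4 = 4; next = 3
base 4: 3 = 3; at 5: 3 = 3; next = 2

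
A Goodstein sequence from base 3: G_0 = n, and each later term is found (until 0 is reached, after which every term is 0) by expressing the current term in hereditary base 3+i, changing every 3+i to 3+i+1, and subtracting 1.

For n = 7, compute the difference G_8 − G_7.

base 3: 7 = 2·3 + 1; at 4: 2·4 + 1 = 9; next = 8
base 4: 8 = 2·4; at 5: 2·5 = 10; next = 9
base 5: 9 = 5 + 4; at 6: 6 + 4 = 10; next = 9
base 6: 9 = 6 + 3; at 7: 7 + 3 = 10; next = 9
base 7: 9 = 7 + 2; at 8: 8 + 2 = 10; next = 9
base 8: 9 = 8 + 1; at 9: 9 + 1 = 10; next = 9
base 9: 9 = 9; at 10: 10 = 10; next = 9
base 10: 9 = 9; at 11: 9 = 9; next = 8

-1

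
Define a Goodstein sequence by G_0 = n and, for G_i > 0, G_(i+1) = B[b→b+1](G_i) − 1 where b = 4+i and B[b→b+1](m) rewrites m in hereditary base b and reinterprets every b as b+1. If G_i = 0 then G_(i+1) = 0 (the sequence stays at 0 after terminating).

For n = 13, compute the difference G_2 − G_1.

G_0=13  [base 4] 3·4 + 1  →[4↦5]→  3·5 + 1 = 16  −1 ⇒ G_1=15
G_1=15  [base 5] 3·5  →[5↦6]→  3·6 = 18  −1 ⇒ G_2=17

2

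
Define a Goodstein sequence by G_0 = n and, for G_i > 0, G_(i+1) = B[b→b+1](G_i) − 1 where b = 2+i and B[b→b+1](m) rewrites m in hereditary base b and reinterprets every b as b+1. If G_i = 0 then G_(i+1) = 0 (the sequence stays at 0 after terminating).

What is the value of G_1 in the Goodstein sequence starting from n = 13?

step 0: 13 = 2^(2 + 1) + 2^2 + 1; sub 3 for 2: 3^(3 + 1) + 3^3 + 1; = 109; G_1 = 109−1 = 108
step 1: 108 = 3^(3 + 1) + 3^3; sub 4 for 3: 4^(4 + 1) + 4^4; = 1280; G_2 = 1280−1 = 1279

108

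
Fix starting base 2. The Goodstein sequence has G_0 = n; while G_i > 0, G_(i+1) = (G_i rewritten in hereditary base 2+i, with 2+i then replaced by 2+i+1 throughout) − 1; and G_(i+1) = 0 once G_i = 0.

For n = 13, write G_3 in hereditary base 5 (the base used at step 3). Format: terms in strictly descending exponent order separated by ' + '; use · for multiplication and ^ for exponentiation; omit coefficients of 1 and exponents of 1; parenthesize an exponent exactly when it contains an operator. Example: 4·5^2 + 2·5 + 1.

base 2: 13 = 2^(2 + 1) + 2^2 + 1; at 3: 3^(3 + 1) + 3^3 + 1 = 109; next = 108
base 3: 108 = 3^(3 + 1) + 3^3; at 4: 4^(4 + 1) + 4^4 = 1280; next = 1279
base 4: 1279 = 4^(4 + 1) + 3·4^3 + 3·4^2 + 3·4 + 3; at 5: 5^(5 + 1) + 3·5^3 + 3·5^2 + 3·5 + 3 = 16093; next = 16092
base 5: 16092 = 5^(5 + 1) + 3·5^3 + 3·5^2 + 3·5 + 2; at 6: 6^(6 + 1) + 3·6^3 + 3·6^2 + 3·6 + 2 = 280712; next = 280711

5^(5 + 1) + 3·5^3 + 3·5^2 + 3·5 + 2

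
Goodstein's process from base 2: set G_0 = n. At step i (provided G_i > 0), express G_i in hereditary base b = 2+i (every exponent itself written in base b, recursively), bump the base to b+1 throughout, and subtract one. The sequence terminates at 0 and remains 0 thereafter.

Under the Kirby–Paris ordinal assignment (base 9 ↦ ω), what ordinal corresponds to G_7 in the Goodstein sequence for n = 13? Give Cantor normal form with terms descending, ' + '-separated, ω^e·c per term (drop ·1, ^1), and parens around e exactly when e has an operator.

(0) 13|_2 = 2^(2 + 1) + 2^2 + 1 ↦ 3^(3 + 1) + 3^3 + 1|_3 = 109 ⇒ 108
(1) 108|_3 = 3^(3 + 1) + 3^3 ↦ 4^(4 + 1) + 4^4|_4 = 1280 ⇒ 1279
(2) 1279|_4 = 4^(4 + 1) + 3·4^3 + 3·4^2 + 3·4 + 3 ↦ 5^(5 + 1) + 3·5^3 + 3·5^2 + 3·5 + 3|_5 = 16093 ⇒ 16092
(3) 16092|_5 = 5^(5 + 1) + 3·5^3 + 3·5^2 + 3·5 + 2 ↦ 6^(6 + 1) + 3·6^3 + 3·6^2 + 3·6 + 2|_6 = 280712 ⇒ 280711
(4) 280711|_6 = 6^(6 + 1) + 3·6^3 + 3·6^2 + 3·6 + 1 ↦ 7^(7 + 1) + 3·7^3 + 3·7^2 + 3·7 + 1|_7 = 5765999 ⇒ 5765998
(5) 5765998|_7 = 7^(7 + 1) + 3·7^3 + 3·7^2 + 3·7 ↦ 8^(8 + 1) + 3·8^3 + 3·8^2 + 3·8|_8 = 134219480 ⇒ 134219479
(6) 134219479|_8 = 8^(8 + 1) + 3·8^3 + 3·8^2 + 2·8 + 7 ↦ 9^(9 + 1) + 3·9^3 + 3·9^2 + 2·9 + 7|_9 = 3486786856 ⇒ 3486786855

ω^(ω + 1) + ω^3·3 + ω^2·3 + ω·2 + 6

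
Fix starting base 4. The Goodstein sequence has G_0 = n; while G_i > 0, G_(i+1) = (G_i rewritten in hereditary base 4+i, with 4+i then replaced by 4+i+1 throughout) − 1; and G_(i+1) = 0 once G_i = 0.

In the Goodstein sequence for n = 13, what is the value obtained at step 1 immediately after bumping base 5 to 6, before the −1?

13 —HB4→ 3·4 + 1 —bump→ 3·5 + 1 = 16 —(−1)→ 15
15 —HB5→ 3·5 —bump→ 3·6 = 18 —(−1)→ 17

18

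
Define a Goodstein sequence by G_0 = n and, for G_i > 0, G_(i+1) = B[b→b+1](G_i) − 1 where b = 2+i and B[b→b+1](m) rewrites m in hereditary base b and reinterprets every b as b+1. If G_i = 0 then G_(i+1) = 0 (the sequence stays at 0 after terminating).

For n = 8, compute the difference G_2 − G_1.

[0] 8 ≡ 2^(2 + 1) (base 2). Lift 3: 81. −1: 80.
[1] 80 ≡ 2·3^3 + 2·3^2 + 2·3 + 2 (base 3). Lift 4: 554. −1: 553.

473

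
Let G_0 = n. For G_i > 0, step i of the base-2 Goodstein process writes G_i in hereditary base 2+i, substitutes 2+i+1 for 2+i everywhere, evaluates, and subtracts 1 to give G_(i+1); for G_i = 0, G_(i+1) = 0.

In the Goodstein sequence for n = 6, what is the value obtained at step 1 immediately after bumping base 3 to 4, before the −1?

258

step 0: 6 = 2^2 + 2; sub 3 for 2: 3^3 + 3; = 30; G_1 = 30−1 = 29
step 1: 29 = 3^3 + 2; sub 4 for 3: 4^4 + 2; = 258; G_2 = 258−1 = 257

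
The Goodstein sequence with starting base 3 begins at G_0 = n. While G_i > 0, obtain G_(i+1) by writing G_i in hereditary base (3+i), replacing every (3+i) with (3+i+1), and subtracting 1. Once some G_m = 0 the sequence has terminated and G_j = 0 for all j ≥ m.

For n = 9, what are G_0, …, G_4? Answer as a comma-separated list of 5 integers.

[0] 9 ≡ 3^2 (base 3). Lift 4: 16. −1: 15.
[1] 15 ≡ 3·4 + 3 (base 4). Lift 5: 18. −1: 17.
[2] 17 ≡ 3·5 + 2 (base 5). Lift 6: 20. −1: 19.
[3] 19 ≡ 3·6 + 1 (base 6). Lift 7: 22. −1: 21.

9, 15, 17, 19, 21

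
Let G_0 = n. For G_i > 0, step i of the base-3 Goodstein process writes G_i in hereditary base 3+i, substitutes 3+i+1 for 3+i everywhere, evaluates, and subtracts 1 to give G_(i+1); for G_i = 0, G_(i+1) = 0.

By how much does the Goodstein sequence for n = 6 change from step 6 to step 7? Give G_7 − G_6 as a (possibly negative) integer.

-1

step 0: 6 = 2·3; sub 4 for 3: 2·4; = 8; G_1 = 8−1 = 7
step 1: 7 = 4 + 3; sub 5 for 4: 5 + 3; = 8; G_2 = 8−1 = 7
step 2: 7 = 5 + 2; sub 6 for 5: 6 + 2; = 8; G_3 = 8−1 = 7
step 3: 7 = 6 + 1; sub 7 for 6: 7 + 1; = 8; G_4 = 8−1 = 7
step 4: 7 = 7; sub 8 for 7: 8; = 8; G_5 = 8−1 = 7
step 5: 7 = 7; sub 9 for 8: 7; = 7; G_6 = 7−1 = 6
step 6: 6 = 6; sub 10 for 9: 6; = 6; G_7 = 6−1 = 5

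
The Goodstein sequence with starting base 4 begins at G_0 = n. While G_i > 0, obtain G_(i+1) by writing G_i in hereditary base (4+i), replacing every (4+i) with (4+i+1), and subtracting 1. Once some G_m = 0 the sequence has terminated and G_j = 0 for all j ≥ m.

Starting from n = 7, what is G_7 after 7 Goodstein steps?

4

G_0=7  [base 4] 4 + 3  →[4↦5]→  5 + 3 = 8  −1 ⇒ G_1=7
G_1=7  [base 5] 5 + 2  →[5↦6]→  6 + 2 = 8  −1 ⇒ G_2=7
G_2=7  [base 6] 6 + 1  →[6↦7]→  7 + 1 = 8  −1 ⇒ G_3=7
G_3=7  [base 7] 7  →[7↦8]→  8 = 8  −1 ⇒ G_4=7
G_4=7  [base 8] 7  →[8↦9]→  7 = 7  −1 ⇒ G_5=6
G_5=6  [base 9] 6  →[9↦10]→  6 = 6  −1 ⇒ G_6=5
G_6=5  [base 10] 5  →[10↦11]→  5 = 5  −1 ⇒ G_7=4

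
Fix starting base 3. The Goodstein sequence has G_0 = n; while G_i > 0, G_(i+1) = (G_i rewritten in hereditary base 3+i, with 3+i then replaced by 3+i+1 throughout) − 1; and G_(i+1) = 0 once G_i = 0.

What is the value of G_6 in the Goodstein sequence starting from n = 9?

[0] 9 ≡ 3^2 (base 3). Lift 4: 16. −1: 15.
[1] 15 ≡ 3·4 + 3 (base 4). Lift 5: 18. −1: 17.
[2] 17 ≡ 3·5 + 2 (base 5). Lift 6: 20. −1: 19.
[3] 19 ≡ 3·6 + 1 (base 6). Lift 7: 22. −1: 21.
[4] 21 ≡ 3·7 (base 7). Lift 8: 24. −1: 23.
[5] 23 ≡ 2·8 + 7 (base 8). Lift 9: 25. −1: 24.
[6] 24 ≡ 2·9 + 6 (base 9). Lift 10: 26. −1: 25.

24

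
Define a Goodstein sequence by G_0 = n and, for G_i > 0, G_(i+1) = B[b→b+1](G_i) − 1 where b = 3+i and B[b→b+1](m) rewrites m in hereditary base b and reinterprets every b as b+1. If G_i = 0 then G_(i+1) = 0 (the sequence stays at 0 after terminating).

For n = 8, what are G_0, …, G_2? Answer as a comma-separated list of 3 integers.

8, 9, 10

[0] 8 ≡ 2·3 + 2 (base 3). Lift 4: 10. −1: 9.
[1] 9 ≡ 2·4 + 1 (base 4). Lift 5: 11. −1: 10.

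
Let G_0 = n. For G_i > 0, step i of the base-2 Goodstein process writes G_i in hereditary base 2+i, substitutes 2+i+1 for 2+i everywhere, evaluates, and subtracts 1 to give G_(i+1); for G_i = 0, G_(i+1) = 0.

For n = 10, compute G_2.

1025

base 2: 10 = 2^(2 + 1) + 2; at 3: 3^(3 + 1) + 3 = 84; next = 83
base 3: 83 = 3^(3 + 1) + 2; at 4: 4^(4 + 1) + 2 = 1026; next = 1025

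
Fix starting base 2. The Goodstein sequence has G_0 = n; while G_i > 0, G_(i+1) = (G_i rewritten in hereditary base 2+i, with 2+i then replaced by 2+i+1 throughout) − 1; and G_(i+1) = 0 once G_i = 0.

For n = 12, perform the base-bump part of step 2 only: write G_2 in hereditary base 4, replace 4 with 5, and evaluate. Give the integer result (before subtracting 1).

15686

G_0=12  [base 2] 2^(2 + 1) + 2^2  →[2↦3]→  3^(3 + 1) + 3^3 = 108  −1 ⇒ G_1=107
G_1=107  [base 3] 3^(3 + 1) + 2·3^2 + 2·3 + 2  →[3↦4]→  4^(4 + 1) + 2·4^2 + 2·4 + 2 = 1066  −1 ⇒ G_2=1065
G_2=1065  [base 4] 4^(4 + 1) + 2·4^2 + 2·4 + 1  →[4↦5]→  5^(5 + 1) + 2·5^2 + 2·5 + 1 = 15686  −1 ⇒ G_3=15685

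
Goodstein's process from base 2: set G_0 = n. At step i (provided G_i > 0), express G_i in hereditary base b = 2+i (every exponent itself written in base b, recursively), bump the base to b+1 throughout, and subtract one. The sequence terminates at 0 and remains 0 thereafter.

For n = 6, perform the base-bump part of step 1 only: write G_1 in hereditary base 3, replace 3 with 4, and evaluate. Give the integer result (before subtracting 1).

258

6 —HB2→ 2^2 + 2 —bump→ 3^3 + 3 = 30 —(−1)→ 29
29 —HB3→ 3^3 + 2 —bump→ 4^4 + 2 = 258 —(−1)→ 257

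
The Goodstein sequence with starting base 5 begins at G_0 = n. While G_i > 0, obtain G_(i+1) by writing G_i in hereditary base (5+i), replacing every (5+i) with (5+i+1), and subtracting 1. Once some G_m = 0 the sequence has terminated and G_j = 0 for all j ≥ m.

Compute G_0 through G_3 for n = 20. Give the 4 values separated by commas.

i=0: 20 = 4·5 (b=5); 5→6: 4·6 = 24; 24−1 = 23
i=1: 23 = 3·6 + 5 (b=6); 6→7: 3·7 + 5 = 26; 26−1 = 25
i=2: 25 = 3·7 + 4 (b=7); 7→8: 3·8 + 4 = 28; 28−1 = 27

20, 23, 25, 27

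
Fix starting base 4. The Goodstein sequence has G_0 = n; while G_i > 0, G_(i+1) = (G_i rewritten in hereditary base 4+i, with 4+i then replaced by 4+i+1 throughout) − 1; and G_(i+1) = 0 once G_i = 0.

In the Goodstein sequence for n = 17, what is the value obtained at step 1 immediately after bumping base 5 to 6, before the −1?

i=0: 17 = 4^2 + 1 (b=4); 4→5: 5^2 + 1 = 26; 26−1 = 25
i=1: 25 = 5^2 (b=5); 5→6: 6^2 = 36; 36−1 = 35

36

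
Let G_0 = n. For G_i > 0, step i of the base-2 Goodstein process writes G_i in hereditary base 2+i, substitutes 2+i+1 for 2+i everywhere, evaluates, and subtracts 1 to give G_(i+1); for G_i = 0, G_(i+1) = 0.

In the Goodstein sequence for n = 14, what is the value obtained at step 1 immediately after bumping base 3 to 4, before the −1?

base 2: 14 = 2^(2 + 1) + 2^2 + 2; at 3: 3^(3 + 1) + 3^3 + 3 = 111; next = 110
base 3: 110 = 3^(3 + 1) + 3^3 + 2; at 4: 4^(4 + 1) + 4^4 + 2 = 1282; next = 1281

1282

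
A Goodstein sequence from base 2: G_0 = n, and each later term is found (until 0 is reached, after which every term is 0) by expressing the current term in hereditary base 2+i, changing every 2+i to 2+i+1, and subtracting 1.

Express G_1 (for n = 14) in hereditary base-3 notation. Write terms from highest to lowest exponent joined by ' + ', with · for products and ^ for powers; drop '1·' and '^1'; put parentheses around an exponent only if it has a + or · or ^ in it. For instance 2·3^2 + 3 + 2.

3^(3 + 1) + 3^3 + 2

14 —HB2→ 2^(2 + 1) + 2^2 + 2 —bump→ 3^(3 + 1) + 3^3 + 3 = 111 —(−1)→ 110
110 —HB3→ 3^(3 + 1) + 3^3 + 2 —bump→ 4^(4 + 1) + 4^4 + 2 = 1282 —(−1)→ 1281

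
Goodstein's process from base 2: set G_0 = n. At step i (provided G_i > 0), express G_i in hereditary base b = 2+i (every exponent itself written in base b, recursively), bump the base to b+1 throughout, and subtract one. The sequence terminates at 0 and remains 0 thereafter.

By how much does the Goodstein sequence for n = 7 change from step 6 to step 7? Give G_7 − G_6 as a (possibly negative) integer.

20888664

base 2: 7 = 2^2 + 2 + 1; at 3: 3^3 + 3 + 1 = 31; next = 30
base 3: 30 = 3^3 + 3; at 4: 4^4 + 4 = 260; next = 259
base 4: 259 = 4^4 + 3; at 5: 5^5 + 3 = 3128; next = 3127
base 5: 3127 = 5^5 + 2; at 6: 6^6 + 2 = 46658; next = 46657
base 6: 46657 = 6^6 + 1; at 7: 7^7 + 1 = 823544; next = 823543
base 7: 823543 = 7^7; at 8: 8^8 = 16777216; next = 16777215
base 8: 16777215 = 7·8^7 + 7·8^6 + 7·8^5 + 7·8^4 + 7·8^3 + 7·8^2 + 7·8 + 7; at 9: 7·9^7 + 7·9^6 + 7·9^5 + 7·9^4 + 7·9^3 + 7·9^2 + 7·9 + 7 = 37665880; next = 37665879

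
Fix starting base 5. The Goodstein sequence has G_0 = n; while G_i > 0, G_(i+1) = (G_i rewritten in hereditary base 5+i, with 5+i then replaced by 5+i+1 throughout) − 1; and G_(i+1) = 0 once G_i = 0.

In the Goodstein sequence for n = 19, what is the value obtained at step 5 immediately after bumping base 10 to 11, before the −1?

G_0 = 19. HB_5(19) = 3·5 + 4. Bump = 22. G_1 = 21.
G_1 = 21. HB_6(21) = 3·6 + 3. Bump = 24. G_2 = 23.
G_2 = 23. HB_7(23) = 3·7 + 2. Bump = 26. G_3 = 25.
G_3 = 25. HB_8(25) = 3·8 + 1. Bump = 28. G_4 = 27.
G_4 = 27. HB_9(27) = 3·9. Bump = 30. G_5 = 29.
G_5 = 29. HB_10(29) = 2·10 + 9. Bump = 31. G_6 = 30.

31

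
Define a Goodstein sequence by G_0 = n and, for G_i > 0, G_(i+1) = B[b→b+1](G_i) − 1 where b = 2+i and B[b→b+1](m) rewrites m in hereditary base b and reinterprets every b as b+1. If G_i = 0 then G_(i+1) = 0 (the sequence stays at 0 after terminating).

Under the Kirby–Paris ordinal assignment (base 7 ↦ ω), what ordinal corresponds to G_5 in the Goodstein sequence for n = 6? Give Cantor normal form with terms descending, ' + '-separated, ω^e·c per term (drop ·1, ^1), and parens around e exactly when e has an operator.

[0] 6 ≡ 2^2 + 2 (base 2). Lift 3: 30. −1: 29.
[1] 29 ≡ 3^3 + 2 (base 3). Lift 4: 258. −1: 257.
[2] 257 ≡ 4^4 + 1 (base 4). Lift 5: 3126. −1: 3125.
[3] 3125 ≡ 5^5 (base 5). Lift 6: 46656. −1: 46655.
[4] 46655 ≡ 5·6^5 + 5·6^4 + 5·6^3 + 5·6^2 + 5·6 + 5 (base 6). Lift 7: 98040. −1: 98039.
[5] 98039 ≡ 5·7^5 + 5·7^4 + 5·7^3 + 5·7^2 + 5·7 + 4 (base 7). Lift 8: 187244. −1: 187243.

ω^5·5 + ω^4·5 + ω^3·5 + ω^2·5 + ω·5 + 4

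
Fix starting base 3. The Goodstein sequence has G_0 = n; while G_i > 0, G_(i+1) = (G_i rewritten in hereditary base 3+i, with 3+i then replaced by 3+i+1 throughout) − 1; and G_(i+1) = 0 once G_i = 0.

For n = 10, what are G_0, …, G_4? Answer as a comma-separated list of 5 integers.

10, 16, 24, 27, 30

step 0: 10 = 3^2 + 1; sub 4 for 3: 4^2 + 1; = 17; G_1 = 17−1 = 16
step 1: 16 = 4^2; sub 5 for 4: 5^2; = 25; G_2 = 25−1 = 24
step 2: 24 = 4·5 + 4; sub 6 for 5: 4·6 + 4; = 28; G_3 = 28−1 = 27
step 3: 27 = 4·6 + 3; sub 7 for 6: 4·7 + 3; = 31; G_4 = 31−1 = 30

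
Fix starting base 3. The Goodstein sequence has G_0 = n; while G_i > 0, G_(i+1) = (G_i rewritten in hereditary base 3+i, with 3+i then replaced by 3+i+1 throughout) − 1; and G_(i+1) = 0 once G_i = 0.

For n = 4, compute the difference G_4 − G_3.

-1

[0] 4 ≡ 3 + 1 (base 3). Lift 4: 5. −1: 4.
[1] 4 ≡ 4 (base 4). Lift 5: 5. −1: 4.
[2] 4 ≡ 4 (base 5). Lift 6: 4. −1: 3.
[3] 3 ≡ 3 (base 6). Lift 7: 3. −1: 2.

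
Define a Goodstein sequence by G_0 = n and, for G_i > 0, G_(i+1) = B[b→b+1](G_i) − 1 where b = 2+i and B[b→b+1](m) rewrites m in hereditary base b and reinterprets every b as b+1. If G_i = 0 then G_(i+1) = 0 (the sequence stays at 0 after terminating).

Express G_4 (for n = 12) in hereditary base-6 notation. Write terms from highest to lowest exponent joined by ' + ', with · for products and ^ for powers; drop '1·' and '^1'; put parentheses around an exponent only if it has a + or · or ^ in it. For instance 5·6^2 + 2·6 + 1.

i=0: 12 = 2^(2 + 1) + 2^2 (b=2); 2→3: 3^(3 + 1) + 3^3 = 108; 108−1 = 107
i=1: 107 = 3^(3 + 1) + 2·3^2 + 2·3 + 2 (b=3); 3→4: 4^(4 + 1) + 2·4^2 + 2·4 + 2 = 1066; 1066−1 = 1065
i=2: 1065 = 4^(4 + 1) + 2·4^2 + 2·4 + 1 (b=4); 4→5: 5^(5 + 1) + 2·5^2 + 2·5 + 1 = 15686; 15686−1 = 15685
i=3: 15685 = 5^(5 + 1) + 2·5^2 + 2·5 (b=5); 5→6: 6^(6 + 1) + 2·6^2 + 2·6 = 280020; 280020−1 = 280019
i=4: 280019 = 6^(6 + 1) + 2·6^2 + 6 + 5 (b=6); 6→7: 7^(7 + 1) + 2·7^2 + 7 + 5 = 5764911; 5764911−1 = 5764910

6^(6 + 1) + 2·6^2 + 6 + 5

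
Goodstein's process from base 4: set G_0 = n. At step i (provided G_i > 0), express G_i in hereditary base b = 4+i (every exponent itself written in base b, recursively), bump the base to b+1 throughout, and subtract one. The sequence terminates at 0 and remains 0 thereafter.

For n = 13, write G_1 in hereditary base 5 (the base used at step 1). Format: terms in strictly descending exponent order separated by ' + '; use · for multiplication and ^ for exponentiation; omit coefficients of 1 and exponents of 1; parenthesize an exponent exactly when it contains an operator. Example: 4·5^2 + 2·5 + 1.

base 4: 13 = 3·4 + 1; at 5: 3·5 + 1 = 16; next = 15
base 5: 15 = 3·5; at 6: 3·6 = 18; next = 17

3·5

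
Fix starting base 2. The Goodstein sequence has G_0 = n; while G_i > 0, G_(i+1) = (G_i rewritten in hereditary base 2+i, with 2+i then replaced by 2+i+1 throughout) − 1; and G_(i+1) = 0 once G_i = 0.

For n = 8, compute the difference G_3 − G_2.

i=0: 8 = 2^(2 + 1) (b=2); 2→3: 3^(3 + 1) = 81; 81−1 = 80
i=1: 80 = 2·3^3 + 2·3^2 + 2·3 + 2 (b=3); 3→4: 2·4^4 + 2·4^2 + 2·4 + 2 = 554; 554−1 = 553
i=2: 553 = 2·4^4 + 2·4^2 + 2·4 + 1 (b=4); 4→5: 2·5^5 + 2·5^2 + 2·5 + 1 = 6311; 6311−1 = 6310

5757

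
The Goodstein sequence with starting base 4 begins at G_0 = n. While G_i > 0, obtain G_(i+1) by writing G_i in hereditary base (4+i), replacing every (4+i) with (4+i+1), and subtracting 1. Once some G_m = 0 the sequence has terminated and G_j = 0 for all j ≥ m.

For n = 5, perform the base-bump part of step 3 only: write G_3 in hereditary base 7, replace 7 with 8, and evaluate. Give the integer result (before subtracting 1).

4

(0) 5|_4 = 4 + 1 ↦ 5 + 1|_5 = 6 ⇒ 5
(1) 5|_5 = 5 ↦ 6|_6 = 6 ⇒ 5
(2) 5|_6 = 5 ↦ 5|_7 = 5 ⇒ 4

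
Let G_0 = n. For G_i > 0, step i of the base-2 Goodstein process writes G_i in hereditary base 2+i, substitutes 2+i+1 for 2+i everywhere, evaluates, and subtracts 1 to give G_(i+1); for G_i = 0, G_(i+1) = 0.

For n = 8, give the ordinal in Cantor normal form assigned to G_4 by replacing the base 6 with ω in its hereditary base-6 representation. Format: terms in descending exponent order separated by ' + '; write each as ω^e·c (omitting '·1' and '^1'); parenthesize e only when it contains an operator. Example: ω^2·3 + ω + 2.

G_0=8  [base 2] 2^(2 + 1)  →[2↦3]→  3^(3 + 1) = 81  −1 ⇒ G_1=80
G_1=80  [base 3] 2·3^3 + 2·3^2 + 2·3 + 2  →[3↦4]→  2·4^4 + 2·4^2 + 2·4 + 2 = 554  −1 ⇒ G_2=553
G_2=553  [base 4] 2·4^4 + 2·4^2 + 2·4 + 1  →[4↦5]→  2·5^5 + 2·5^2 + 2·5 + 1 = 6311  −1 ⇒ G_3=6310
G_3=6310  [base 5] 2·5^5 + 2·5^2 + 2·5  →[5↦6]→  2·6^6 + 2·6^2 + 2·6 = 93396  −1 ⇒ G_4=93395
G_4=93395  [base 6] 2·6^6 + 2·6^2 + 6 + 5  →[6↦7]→  2·7^7 + 2·7^2 + 7 + 5 = 1647196  −1 ⇒ G_5=1647195

ω^ω·2 + ω^2·2 + ω + 5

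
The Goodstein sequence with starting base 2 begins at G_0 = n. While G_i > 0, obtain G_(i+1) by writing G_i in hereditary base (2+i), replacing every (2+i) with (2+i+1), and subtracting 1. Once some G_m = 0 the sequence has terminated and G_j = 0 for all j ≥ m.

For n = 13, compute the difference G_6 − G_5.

128453481

[0] 13 ≡ 2^(2 + 1) + 2^2 + 1 (base 2). Lift 3: 109. −1: 108.
[1] 108 ≡ 3^(3 + 1) + 3^3 (base 3). Lift 4: 1280. −1: 1279.
[2] 1279 ≡ 4^(4 + 1) + 3·4^3 + 3·4^2 + 3·4 + 3 (base 4). Lift 5: 16093. −1: 16092.
[3] 16092 ≡ 5^(5 + 1) + 3·5^3 + 3·5^2 + 3·5 + 2 (base 5). Lift 6: 280712. −1: 280711.
[4] 280711 ≡ 6^(6 + 1) + 3·6^3 + 3·6^2 + 3·6 + 1 (base 6). Lift 7: 5765999. −1: 5765998.
[5] 5765998 ≡ 7^(7 + 1) + 3·7^3 + 3·7^2 + 3·7 (base 7). Lift 8: 134219480. −1: 134219479.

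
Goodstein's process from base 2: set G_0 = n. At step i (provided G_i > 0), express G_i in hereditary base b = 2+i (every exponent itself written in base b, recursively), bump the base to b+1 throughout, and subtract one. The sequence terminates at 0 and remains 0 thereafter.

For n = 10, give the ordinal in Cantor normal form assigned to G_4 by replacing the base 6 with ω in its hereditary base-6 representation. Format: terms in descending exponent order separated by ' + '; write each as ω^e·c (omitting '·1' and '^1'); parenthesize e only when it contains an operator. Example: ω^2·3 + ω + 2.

ω^ω·5 + ω^5·5 + ω^4·5 + ω^3·5 + ω^2·5 + ω·5 + 5

[0] 10 ≡ 2^(2 + 1) + 2 (base 2). Lift 3: 84. −1: 83.
[1] 83 ≡ 3^(3 + 1) + 2 (base 3). Lift 4: 1026. −1: 1025.
[2] 1025 ≡ 4^(4 + 1) + 1 (base 4). Lift 5: 15626. −1: 15625.
[3] 15625 ≡ 5^(5 + 1) (base 5). Lift 6: 279936. −1: 279935.
[4] 279935 ≡ 5·6^6 + 5·6^5 + 5·6^4 + 5·6^3 + 5·6^2 + 5·6 + 5 (base 6). Lift 7: 4215755. −1: 4215754.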